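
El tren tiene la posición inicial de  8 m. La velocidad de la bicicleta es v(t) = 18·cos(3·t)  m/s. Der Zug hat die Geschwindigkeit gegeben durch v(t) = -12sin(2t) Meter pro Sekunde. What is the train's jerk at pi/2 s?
Starting from velocity v(t) = -12·sin(2·t), we take 2 derivatives. Taking d/dt of v(t), we find a(t) = -24·cos(2·t). The derivative of acceleration gives jerk: j(t) = 48·sin(2·t). From the given jerk equation j(t) = 48·sin(2·t), we substitute t = pi/2 to get j = 0.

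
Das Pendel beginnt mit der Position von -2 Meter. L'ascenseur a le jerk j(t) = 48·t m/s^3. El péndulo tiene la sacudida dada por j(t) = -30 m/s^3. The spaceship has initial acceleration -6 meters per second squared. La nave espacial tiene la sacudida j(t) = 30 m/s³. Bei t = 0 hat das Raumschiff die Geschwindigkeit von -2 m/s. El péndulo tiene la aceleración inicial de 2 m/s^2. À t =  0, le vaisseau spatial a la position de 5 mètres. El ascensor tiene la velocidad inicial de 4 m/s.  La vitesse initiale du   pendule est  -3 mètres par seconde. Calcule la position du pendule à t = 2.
Pour résoudre ceci, nous devons prendre 3 primitives de notre équation du jerk j(t) = -30. L'intégrale du jerk est l'accélération. En utilisant a(0) = 2, nous obtenons a(t) = 2 - 30·t. La primitive de l'accélération, avec v(0) = -3, donne la vitesse: v(t) = -15·t^2 + 2·t - 3. En prenant ∫v(t)dt et en appliquant x(0) = -2, nous trouvons x(t) = -5·t^3 + t^2 - 3·t - 2. De l'équation de la position x(t) = -5·t^3 + t^2 - 3·t - 2, nous substituons t = 2 pour obtenir x = -44.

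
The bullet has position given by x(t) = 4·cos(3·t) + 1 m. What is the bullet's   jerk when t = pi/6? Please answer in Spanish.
Debemos derivar nuestra ecuación de la posición x(t) = 4·cos(3·t) + 1 3 veces. Derivando la posición, obtenemos la velocidad: v(t) = -12·sin(3·t). Derivando la velocidad, obtenemos la aceleración: a(t) = -36·cos(3·t). La derivada de la aceleración da la sacudida: j(t) = 108·sin(3·t). Tenemos la sacudida j(t) = 108·sin(3·t). Sustituyendo t = pi/6: j(pi/6) = 108.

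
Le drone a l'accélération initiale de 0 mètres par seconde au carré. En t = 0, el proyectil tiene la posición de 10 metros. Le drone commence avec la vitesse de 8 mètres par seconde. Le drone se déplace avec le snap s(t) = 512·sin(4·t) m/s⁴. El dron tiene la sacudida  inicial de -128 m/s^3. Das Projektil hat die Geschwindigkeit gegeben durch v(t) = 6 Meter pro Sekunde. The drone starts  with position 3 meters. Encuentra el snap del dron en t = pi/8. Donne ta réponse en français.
De l'équation du snap s(t) = 512·sin(4·t), nous substituons t = pi/8 pour obtenir s = 512.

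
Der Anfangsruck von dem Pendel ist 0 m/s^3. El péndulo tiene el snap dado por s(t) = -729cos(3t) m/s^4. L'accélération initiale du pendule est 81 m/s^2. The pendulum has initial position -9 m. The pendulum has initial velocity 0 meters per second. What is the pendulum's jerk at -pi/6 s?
We must find the integral of our snap equation s(t) = -729·cos(3·t) 1 time. Taking ∫s(t)dt and applying j(0) = 0, we find j(t) = -243·sin(3·t). We have jerk j(t) = -243·sin(3·t). Substituting t = -pi/6: j(-pi/6) = 243.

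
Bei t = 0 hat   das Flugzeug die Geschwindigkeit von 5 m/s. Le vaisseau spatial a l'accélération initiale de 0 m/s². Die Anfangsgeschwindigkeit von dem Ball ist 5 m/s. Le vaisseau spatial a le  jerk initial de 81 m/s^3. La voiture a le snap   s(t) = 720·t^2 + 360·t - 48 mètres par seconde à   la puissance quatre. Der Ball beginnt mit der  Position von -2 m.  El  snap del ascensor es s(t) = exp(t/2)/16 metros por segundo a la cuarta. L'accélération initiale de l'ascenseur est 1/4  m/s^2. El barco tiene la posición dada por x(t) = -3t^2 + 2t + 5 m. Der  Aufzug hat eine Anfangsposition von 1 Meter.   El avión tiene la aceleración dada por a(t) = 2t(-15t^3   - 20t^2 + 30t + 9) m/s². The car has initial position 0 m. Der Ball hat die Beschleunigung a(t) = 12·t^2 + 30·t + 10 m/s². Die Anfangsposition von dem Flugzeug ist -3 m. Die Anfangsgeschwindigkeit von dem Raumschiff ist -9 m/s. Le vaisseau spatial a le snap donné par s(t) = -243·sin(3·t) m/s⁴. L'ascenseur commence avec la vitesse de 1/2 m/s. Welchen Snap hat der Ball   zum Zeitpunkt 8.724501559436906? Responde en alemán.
Wir müssen unsere Gleichung für die Beschleunigung a(t) = 12·t^2 + 30·t + 10 2-mal ableiten. Durch Ableiten von der Beschleunigung erhalten wir den Ruck: j(t) = 24·t + 30. Durch Ableiten von dem Ruck erhalten wir den Snap: s(t) = 24. Aus der Gleichung für den Snap s(t) = 24, setzen wir t = 8.724501559436906 ein und erhalten s = 24.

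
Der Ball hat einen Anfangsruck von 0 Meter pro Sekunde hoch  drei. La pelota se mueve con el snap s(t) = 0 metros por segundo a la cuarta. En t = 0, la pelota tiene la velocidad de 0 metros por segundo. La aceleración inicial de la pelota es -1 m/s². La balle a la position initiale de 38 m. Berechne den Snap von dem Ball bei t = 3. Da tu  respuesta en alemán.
Mit s(t) = 0 und Einsetzen von t = 3, finden wir s = 0.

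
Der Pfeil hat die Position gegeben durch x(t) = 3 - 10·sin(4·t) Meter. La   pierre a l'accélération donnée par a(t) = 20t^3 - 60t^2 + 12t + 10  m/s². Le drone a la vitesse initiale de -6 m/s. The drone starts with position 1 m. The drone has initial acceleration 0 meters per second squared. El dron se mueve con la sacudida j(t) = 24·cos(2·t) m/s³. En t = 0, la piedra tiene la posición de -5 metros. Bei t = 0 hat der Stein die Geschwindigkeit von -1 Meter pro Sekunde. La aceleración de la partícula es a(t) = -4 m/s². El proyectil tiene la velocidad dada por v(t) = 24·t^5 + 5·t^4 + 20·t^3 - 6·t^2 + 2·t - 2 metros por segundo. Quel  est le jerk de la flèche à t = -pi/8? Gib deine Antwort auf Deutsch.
Wir müssen unsere Gleichung für die Position x(t) = 3 - 10·sin(4·t) 3-mal ableiten. Die Ableitung von der Position ergibt die Geschwindigkeit: v(t) = -40·cos(4·t). Mit d/dt von v(t) finden wir a(t) = 160·sin(4·t). Mit d/dt von a(t) finden wir j(t) = 640·cos(4·t). Aus der Gleichung für den Ruck j(t) = 640·cos(4·t), setzen wir t = -pi/8 ein und erhalten j = 0.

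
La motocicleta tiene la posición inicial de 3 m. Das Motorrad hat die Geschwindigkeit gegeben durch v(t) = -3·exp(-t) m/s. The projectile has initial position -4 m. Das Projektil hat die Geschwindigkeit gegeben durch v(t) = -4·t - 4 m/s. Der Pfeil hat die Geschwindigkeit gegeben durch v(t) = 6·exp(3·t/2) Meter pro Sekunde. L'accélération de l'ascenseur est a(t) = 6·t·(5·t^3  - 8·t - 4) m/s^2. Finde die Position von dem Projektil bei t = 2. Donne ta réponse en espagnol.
Necesitamos integrar nuestra ecuación de la velocidad v(t) = -4·t - 4 1 vez. Integrando la velocidad y usando la condición inicial x(0) = -4, obtenemos x(t) = -2·t^2 - 4·t - 4. De la ecuación de la posición x(t) = -2·t^2 - 4·t - 4, sustituimos t = 2 para obtener x = -20.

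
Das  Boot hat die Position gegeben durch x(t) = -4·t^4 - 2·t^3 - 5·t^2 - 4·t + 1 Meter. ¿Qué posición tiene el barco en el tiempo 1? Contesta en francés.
En utilisant x(t) = -4·t^4 - 2·t^3 - 5·t^2 - 4·t + 1 et en substituant t = 1, nous trouvons x = -14.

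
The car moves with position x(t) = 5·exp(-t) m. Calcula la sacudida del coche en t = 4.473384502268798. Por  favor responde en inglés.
To solve this, we need to take 3 derivatives of our position equation x(t) = 5·exp(-t). Differentiating position, we get velocity: v(t) = -5·exp(-t). The derivative of velocity gives acceleration: a(t) = 5·exp(-t). Taking d/dt of a(t), we find j(t) = -5·exp(-t). Using j(t) = -5·exp(-t) and substituting t = 4.473384502268798, we find j = -0.0570431893690442.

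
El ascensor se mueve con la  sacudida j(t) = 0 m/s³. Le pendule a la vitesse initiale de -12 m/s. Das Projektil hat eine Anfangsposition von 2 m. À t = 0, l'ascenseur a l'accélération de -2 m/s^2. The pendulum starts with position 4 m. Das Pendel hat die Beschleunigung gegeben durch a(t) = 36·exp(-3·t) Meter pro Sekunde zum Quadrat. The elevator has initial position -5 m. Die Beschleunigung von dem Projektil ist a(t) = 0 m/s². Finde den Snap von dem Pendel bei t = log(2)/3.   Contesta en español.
Para resolver esto, necesitamos tomar 2 derivadas de nuestra ecuación de la aceleración a(t) = 36·exp(-3·t). Derivando la aceleración, obtenemos la sacudida: j(t) = -108·exp(-3·t). La derivada de la sacudida da el snap: s(t) = 324·exp(-3·t). Usando s(t) = 324·exp(-3·t) y sustituyendo t = log(2)/3, encontramos s = 162.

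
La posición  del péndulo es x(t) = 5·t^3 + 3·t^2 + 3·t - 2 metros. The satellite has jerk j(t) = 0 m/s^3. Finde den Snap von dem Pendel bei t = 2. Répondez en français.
En partant de la position x(t) = 5·t^3 + 3·t^2 + 3·t - 2, nous prenons 4 dérivées. La dérivée de la position donne la vitesse: v(t) = 15·t^2 + 6·t + 3. La dérivée de la vitesse donne l'accélération: a(t) = 30·t + 6. En prenant d/dt de a(t), nous trouvons j(t) = 30. La dérivée du jerk donne le snap: s(t) = 0. Nous avons le snap s(t) = 0. En substituant t = 2: s(2) = 0.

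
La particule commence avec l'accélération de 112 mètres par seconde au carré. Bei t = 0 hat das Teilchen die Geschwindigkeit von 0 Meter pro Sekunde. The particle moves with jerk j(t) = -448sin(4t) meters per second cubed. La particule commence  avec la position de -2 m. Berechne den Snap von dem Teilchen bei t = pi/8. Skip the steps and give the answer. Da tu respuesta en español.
El snap en t = pi/8 es s = 0.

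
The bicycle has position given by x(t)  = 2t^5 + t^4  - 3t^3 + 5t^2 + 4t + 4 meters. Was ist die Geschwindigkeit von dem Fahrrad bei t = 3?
Ausgehend von der Position x(t) = 2·t^5 + t^4 - 3·t^3 + 5·t^2 + 4·t + 4, nehmen wir 1 Ableitung. Durch Ableiten von der Position erhalten wir die Geschwindigkeit: v(t) = 10·t^4 + 4·t^3 - 9·t^2 + 10·t + 4. Aus der Gleichung für die Geschwindigkeit v(t) = 10·t^4 + 4·t^3 - 9·t^2 + 10·t + 4, setzen wir t = 3 ein und erhalten v = 871.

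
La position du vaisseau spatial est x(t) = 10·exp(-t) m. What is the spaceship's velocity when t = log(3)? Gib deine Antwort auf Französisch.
En partant de la position x(t) = 10·exp(-t), nous prenons 1 dérivée. En dérivant la position, nous obtenons la vitesse: v(t) = -10·exp(-t). En utilisant v(t) = -10·exp(-t) et en substituant t = log(3), nous trouvons v = -10/3.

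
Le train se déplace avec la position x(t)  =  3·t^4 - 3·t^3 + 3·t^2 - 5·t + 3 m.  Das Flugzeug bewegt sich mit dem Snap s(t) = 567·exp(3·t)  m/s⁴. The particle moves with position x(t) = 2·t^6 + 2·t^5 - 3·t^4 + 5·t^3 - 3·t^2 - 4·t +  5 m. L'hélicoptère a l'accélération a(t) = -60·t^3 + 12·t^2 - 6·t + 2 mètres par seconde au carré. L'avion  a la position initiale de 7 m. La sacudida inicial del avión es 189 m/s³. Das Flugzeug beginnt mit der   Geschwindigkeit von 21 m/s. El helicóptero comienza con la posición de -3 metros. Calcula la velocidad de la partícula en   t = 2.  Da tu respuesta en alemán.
Ausgehend von der Position x(t) = 2·t^6 + 2·t^5 - 3·t^4 + 5·t^3 - 3·t^2 - 4·t + 5, nehmen wir 1 Ableitung. Durch Ableiten von der Position erhalten wir die Geschwindigkeit: v(t) = 12·t^5 + 10·t^4 - 12·t^3 + 15·t^2 - 6·t - 4. Wir haben die Geschwindigkeit v(t) = 12·t^5 + 10·t^4 - 12·t^3 + 15·t^2 - 6·t - 4. Durch Einsetzen von t = 2: v(2) = 492.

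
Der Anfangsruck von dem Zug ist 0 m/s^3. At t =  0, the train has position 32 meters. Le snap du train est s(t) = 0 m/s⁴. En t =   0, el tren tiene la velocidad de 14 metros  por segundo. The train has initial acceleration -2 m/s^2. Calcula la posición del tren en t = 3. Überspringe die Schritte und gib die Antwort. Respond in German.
Die Position bei t = 3 ist x = 65.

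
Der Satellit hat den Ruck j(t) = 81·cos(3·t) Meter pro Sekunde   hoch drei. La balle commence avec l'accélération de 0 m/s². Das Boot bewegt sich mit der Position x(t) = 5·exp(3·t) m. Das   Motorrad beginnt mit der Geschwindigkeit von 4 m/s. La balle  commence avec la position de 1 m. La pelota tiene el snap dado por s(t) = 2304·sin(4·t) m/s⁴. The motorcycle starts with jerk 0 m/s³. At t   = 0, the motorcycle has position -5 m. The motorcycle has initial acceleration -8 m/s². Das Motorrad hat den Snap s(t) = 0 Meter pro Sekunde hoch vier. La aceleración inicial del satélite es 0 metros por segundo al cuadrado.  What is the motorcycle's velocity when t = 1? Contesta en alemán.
Wir müssen die Stammfunktion unserer Gleichung für den Snap s(t) = 0 3-mal finden. Mit ∫s(t)dt und Anwendung von j(0) = 0, finden wir j(t) = 0. Mit ∫j(t)dt und Anwendung von a(0) = -8, finden wir a(t) = -8. Das Integral von der Beschleunigung, mit v(0) = 4, ergibt die Geschwindigkeit: v(t) = 4 - 8·t. Wir haben die Geschwindigkeit v(t) = 4 - 8·t. Durch Einsetzen von t = 1: v(1) = -4.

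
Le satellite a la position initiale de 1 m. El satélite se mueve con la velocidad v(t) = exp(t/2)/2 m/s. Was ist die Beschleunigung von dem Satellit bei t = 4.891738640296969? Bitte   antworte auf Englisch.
We must differentiate our velocity equation v(t) = exp(t/2)/2 1 time. Taking d/dt of v(t), we find a(t) = exp(t/2)/4. From the given acceleration equation a(t) = exp(t/2)/4, we substitute t = 4.891738640296969 to get a = 2.88514442402755.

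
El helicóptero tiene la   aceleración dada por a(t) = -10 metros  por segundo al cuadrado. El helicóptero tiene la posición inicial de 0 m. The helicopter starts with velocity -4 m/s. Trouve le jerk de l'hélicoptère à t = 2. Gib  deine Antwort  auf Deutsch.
Ausgehend von der Beschleunigung a(t) = -10, nehmen wir 1 Ableitung. Durch Ableiten von der Beschleunigung erhalten wir den Ruck: j(t) = 0. Mit j(t) = 0 und Einsetzen von t = 2, finden wir j = 0.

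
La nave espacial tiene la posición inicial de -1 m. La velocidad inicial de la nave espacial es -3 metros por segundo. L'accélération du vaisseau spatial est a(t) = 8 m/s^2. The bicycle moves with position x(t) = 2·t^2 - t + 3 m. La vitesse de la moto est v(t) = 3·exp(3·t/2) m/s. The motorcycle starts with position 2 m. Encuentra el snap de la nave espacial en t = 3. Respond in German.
Wir müssen unsere Gleichung für die Beschleunigung a(t) = 8 2-mal ableiten. Die Ableitung von der Beschleunigung ergibt den Ruck: j(t) = 0. Die Ableitung von dem Ruck ergibt den Snap: s(t) = 0. Aus der Gleichung für den Snap s(t) = 0, setzen wir t = 3 ein und erhalten s = 0.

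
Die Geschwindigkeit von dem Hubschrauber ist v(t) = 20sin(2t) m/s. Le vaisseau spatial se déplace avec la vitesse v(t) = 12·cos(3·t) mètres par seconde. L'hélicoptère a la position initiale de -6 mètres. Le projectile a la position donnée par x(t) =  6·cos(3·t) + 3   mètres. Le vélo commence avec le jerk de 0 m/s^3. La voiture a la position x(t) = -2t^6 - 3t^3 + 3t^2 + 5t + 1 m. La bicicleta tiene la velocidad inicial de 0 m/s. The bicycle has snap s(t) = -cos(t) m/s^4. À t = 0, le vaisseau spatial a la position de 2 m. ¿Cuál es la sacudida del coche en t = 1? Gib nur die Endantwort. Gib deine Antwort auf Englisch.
At t = 1, j = -258.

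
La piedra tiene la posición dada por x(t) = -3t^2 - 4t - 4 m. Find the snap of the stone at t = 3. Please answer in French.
Nous devons dériver notre équation de la position x(t) = -3·t^2 - 4·t - 4 4 fois. La dérivée de la position donne la vitesse: v(t) = -6·t - 4. En prenant d/dt de v(t), nous trouvons a(t) = -6. La dérivée de l'accélération donne le jerk: j(t) = 0. En prenant d/dt de j(t), nous trouvons s(t) = 0. Nous avons le snap s(t) = 0. En substituant t = 3: s(3) = 0.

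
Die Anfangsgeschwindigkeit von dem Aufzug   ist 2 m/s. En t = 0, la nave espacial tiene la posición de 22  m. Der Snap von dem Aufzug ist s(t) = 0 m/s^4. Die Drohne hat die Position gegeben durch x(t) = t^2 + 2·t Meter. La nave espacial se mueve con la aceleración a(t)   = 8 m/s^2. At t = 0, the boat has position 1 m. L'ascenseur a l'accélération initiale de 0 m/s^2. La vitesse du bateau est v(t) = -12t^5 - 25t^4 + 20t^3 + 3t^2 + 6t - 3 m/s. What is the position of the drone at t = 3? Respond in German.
Wir haben die Position x(t) = t^2 + 2·t. Durch Einsetzen von t = 3: x(3) = 15.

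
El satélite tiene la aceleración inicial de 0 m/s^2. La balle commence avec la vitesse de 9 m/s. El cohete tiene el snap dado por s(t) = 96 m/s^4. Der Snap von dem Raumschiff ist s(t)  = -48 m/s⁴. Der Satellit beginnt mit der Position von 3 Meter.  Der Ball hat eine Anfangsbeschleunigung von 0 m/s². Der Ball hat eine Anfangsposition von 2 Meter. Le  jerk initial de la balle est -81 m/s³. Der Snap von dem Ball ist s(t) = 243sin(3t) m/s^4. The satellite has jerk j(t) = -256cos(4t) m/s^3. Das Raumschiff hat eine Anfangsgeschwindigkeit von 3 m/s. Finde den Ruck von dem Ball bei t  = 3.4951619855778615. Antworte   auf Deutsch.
Wir müssen das Integral unserer Gleichung für den Snap s(t) = 243·sin(3·t) 1-mal finden. Die Stammfunktion von dem Snap, mit j(0) = -81, ergibt den Ruck: j(t) = -81·cos(3·t). Aus der Gleichung für den Ruck j(t) = -81·cos(3·t), setzen wir t = 3.4951619855778615 ein und erhalten j = 39.5486011532808.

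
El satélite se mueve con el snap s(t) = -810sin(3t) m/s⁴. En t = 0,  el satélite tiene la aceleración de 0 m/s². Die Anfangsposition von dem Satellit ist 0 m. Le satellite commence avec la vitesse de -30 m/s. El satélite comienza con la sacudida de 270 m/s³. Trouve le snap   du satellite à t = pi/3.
Nous avons le snap s(t) = -810·sin(3·t). En substituant t = pi/3: s(pi/3) = 0.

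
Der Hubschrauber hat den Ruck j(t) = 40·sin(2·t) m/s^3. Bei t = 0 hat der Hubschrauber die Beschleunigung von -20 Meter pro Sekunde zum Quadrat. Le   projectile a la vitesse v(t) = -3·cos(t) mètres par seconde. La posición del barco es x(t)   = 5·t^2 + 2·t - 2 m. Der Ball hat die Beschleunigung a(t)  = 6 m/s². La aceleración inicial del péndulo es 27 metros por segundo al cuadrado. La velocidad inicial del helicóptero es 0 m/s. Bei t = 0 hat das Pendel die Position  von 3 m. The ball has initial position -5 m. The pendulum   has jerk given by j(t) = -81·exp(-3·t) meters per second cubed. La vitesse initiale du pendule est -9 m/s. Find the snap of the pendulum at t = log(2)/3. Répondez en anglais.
We must differentiate our jerk equation j(t) = -81·exp(-3·t) 1 time. Differentiating jerk, we get snap: s(t) = 243·exp(-3·t). From the given snap equation s(t) = 243·exp(-3·t), we substitute t = log(2)/3 to get s = 243/2.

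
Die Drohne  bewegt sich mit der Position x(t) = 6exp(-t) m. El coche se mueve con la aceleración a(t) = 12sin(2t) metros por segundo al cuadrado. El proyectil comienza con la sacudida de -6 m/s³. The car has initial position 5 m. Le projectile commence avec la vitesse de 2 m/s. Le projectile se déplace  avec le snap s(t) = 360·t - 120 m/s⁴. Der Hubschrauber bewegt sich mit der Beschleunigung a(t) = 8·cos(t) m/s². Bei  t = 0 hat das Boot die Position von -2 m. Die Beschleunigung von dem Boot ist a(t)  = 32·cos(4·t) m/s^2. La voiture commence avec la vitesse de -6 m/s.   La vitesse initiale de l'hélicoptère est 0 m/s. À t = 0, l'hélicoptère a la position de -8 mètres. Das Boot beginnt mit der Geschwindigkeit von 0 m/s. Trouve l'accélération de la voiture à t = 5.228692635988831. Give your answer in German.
Aus der Gleichung für die Beschleunigung a(t) = 12·sin(2·t), setzen wir t = 5.228692635988831 ein und erhalten a = -10.3036603994896.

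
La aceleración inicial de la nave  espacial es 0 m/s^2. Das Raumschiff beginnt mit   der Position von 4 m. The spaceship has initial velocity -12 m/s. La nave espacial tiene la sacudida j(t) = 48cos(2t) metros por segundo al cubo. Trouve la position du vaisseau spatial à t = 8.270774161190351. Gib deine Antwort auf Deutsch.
Wir müssen unsere Gleichung für den Ruck j(t) = 48·cos(2·t) 3-mal integrieren. Durch Integration von dem Ruck und Verwendung der Anfangsbedingung a(0) = 0, erhalten wir a(t) = 24·sin(2·t). Die Stammfunktion von der Beschleunigung, mit v(0) = -12, ergibt die Geschwindigkeit: v(t) = -12·cos(2·t). Mit ∫v(t)dt und Anwendung von x(0) = 4, finden wir x(t) = 4 - 6·sin(2·t). Mit x(t) = 4 - 6·sin(2·t) und Einsetzen von t = 8.270774161190351, finden wir x = 8.44207654055684.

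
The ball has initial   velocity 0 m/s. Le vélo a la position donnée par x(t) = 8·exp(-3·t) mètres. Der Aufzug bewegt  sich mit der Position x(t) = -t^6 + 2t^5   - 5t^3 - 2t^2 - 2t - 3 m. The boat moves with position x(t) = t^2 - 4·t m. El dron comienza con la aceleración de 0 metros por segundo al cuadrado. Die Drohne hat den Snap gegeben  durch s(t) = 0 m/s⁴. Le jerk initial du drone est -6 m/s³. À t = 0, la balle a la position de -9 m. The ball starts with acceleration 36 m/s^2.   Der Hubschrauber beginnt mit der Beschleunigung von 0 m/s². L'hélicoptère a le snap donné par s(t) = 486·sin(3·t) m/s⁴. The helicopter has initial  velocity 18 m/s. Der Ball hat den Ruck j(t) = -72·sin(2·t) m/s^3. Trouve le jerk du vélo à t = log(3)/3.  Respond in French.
Nous devons dériver notre équation de la position x(t) = 8·exp(-3·t) 3 fois. En dérivant la position, nous obtenons la vitesse: v(t) = -24·exp(-3·t). La dérivée de la vitesse donne l'accélération: a(t) = 72·exp(-3·t). En dérivant l'accélération, nous obtenons le jerk: j(t) = -216·exp(-3·t). Nous avons le jerk j(t) = -216·exp(-3·t). En substituant t = log(3)/3: j(log(3)/3) = -72.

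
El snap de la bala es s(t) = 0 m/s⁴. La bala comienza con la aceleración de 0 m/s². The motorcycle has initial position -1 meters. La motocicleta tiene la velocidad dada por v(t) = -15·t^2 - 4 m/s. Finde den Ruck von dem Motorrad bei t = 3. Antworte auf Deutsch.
Um dies zu lösen, müssen wir 2 Ableitungen unserer Gleichung für die Geschwindigkeit v(t) = -15·t^2 - 4 nehmen. Mit d/dt von v(t) finden wir a(t) = -30·t. Die Ableitung von der Beschleunigung ergibt den Ruck: j(t) = -30. Aus der Gleichung für den Ruck j(t) = -30, setzen wir t = 3 ein und erhalten j = -30.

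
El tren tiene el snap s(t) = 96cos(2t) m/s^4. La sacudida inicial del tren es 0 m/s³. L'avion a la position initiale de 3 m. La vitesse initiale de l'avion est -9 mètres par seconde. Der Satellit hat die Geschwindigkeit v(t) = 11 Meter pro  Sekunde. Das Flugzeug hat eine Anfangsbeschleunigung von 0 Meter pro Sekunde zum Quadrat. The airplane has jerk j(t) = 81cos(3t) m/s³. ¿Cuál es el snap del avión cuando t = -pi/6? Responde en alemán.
Wir müssen unsere Gleichung für den Ruck j(t) = 81·cos(3·t) 1-mal ableiten. Durch Ableiten von dem Ruck erhalten wir den Snap: s(t) = -243·sin(3·t). Wir haben den Snap s(t) = -243·sin(3·t). Durch Einsetzen von t = -pi/6: s(-pi/6) = 243.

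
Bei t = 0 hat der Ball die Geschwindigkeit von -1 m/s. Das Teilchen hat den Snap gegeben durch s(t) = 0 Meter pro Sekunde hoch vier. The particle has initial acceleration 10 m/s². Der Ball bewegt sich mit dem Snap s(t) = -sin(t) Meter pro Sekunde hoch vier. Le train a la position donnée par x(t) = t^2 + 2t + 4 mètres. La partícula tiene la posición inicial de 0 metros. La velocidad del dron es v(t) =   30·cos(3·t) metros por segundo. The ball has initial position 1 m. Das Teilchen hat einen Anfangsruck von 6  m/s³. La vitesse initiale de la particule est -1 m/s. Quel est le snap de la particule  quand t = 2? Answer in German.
Mit s(t) = 0 und Einsetzen von t = 2, finden wir s = 0.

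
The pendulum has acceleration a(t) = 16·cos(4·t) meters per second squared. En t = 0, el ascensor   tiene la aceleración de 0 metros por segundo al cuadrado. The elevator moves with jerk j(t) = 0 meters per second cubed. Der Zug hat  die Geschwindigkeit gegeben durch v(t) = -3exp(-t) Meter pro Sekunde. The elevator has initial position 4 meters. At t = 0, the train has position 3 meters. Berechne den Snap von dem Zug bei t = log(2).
Wir müssen unsere Gleichung für die Geschwindigkeit v(t) = -3·exp(-t) 3-mal ableiten. Durch Ableiten von der Geschwindigkeit erhalten wir die Beschleunigung: a(t) = 3·exp(-t). Mit d/dt von a(t) finden wir j(t) = -3·exp(-t). Die Ableitung von dem Ruck ergibt den Snap: s(t) = 3·exp(-t). Wir haben den Snap s(t) = 3·exp(-t). Durch Einsetzen von t = log(2): s(log(2)) = 3/2.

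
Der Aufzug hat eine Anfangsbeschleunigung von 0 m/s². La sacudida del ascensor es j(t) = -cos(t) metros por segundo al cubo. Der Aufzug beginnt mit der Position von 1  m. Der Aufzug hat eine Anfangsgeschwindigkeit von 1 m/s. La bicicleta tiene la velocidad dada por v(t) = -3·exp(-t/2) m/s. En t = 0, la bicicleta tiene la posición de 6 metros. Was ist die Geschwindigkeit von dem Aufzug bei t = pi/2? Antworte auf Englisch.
We need to integrate our jerk equation j(t) = -cos(t) 2 times. The integral of jerk, with a(0) = 0, gives acceleration: a(t) = -sin(t). Taking ∫a(t)dt and applying v(0) = 1, we find v(t) = cos(t). We have velocity v(t) = cos(t). Substituting t = pi/2: v(pi/2) = 0.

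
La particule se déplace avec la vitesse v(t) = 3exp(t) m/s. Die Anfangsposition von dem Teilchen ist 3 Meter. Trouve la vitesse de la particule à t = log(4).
En utilisant v(t) = 3·exp(t) et en substituant t = log(4), nous trouvons v = 12.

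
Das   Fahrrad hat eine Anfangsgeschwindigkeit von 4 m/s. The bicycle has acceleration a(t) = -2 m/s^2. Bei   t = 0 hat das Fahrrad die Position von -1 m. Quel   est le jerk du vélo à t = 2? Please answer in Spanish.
Partiendo de la aceleración a(t) = -2, tomamos 1 derivada. Derivando la aceleración, obtenemos la sacudida: j(t) = 0. De la ecuación de la sacudida j(t) = 0, sustituimos t = 2 para obtener j = 0.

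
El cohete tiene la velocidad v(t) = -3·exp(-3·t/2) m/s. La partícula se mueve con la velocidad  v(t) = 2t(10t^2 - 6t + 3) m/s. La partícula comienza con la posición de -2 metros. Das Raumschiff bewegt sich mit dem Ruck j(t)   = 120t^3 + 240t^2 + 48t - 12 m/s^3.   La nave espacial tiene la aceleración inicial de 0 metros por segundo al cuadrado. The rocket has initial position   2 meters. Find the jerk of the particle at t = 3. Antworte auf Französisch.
En partant de la vitesse v(t) = 2·t·(10·t^2 - 6·t + 3), nous prenons 2 dérivées. La dérivée de la vitesse donne l'accélération: a(t) = 20·t^2 + 2·t·(20·t - 6) - 12·t + 6. La dérivée de l'accélération donne le jerk: j(t) = 120·t - 24. Nous avons le jerk j(t) = 120·t - 24. En substituant t = 3: j(3) = 336.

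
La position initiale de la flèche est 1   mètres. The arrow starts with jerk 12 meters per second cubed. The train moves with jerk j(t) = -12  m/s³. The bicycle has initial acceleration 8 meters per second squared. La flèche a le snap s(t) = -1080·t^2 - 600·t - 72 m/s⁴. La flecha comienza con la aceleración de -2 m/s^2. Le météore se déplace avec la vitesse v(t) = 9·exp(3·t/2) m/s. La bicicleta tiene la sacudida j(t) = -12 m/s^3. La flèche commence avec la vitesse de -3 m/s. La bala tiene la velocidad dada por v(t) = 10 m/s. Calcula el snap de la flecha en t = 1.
Usando s(t) = -1080·t^2 - 600·t - 72 y sustituyendo t = 1, encontramos s = -1752.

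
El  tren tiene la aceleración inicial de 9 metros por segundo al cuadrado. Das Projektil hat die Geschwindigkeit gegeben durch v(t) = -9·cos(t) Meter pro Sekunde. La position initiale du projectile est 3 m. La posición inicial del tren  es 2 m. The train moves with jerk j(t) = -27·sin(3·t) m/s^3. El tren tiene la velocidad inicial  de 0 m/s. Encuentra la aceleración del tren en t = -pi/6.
Para resolver esto, necesitamos tomar 1 antiderivada de nuestra ecuación de la sacudida j(t) = -27·sin(3·t). La antiderivada de la sacudida es la aceleración. Usando a(0) = 9, obtenemos a(t) = 9·cos(3·t). Tenemos la aceleración a(t) = 9·cos(3·t). Sustituyendo t = -pi/6: a(-pi/6) = 0.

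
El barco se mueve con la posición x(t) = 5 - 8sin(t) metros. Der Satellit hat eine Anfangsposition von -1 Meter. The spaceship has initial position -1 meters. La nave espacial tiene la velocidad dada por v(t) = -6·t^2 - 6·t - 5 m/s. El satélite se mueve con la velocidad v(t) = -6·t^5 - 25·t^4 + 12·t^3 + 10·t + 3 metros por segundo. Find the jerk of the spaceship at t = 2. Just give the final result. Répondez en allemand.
Die Antwort ist -12.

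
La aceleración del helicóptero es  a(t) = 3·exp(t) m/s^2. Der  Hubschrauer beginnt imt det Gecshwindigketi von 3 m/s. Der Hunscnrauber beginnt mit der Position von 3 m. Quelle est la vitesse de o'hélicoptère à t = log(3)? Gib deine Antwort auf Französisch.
En partant de l'accélération a(t) = 3·exp(t), nous prenons 1 primitive. La primitive de l'accélération est la vitesse. En utilisant v(0) = 3, nous obtenons v(t) = 3·exp(t). En utilisant v(t) = 3·exp(t) et en substituant t = log(3), nous trouvons v = 9.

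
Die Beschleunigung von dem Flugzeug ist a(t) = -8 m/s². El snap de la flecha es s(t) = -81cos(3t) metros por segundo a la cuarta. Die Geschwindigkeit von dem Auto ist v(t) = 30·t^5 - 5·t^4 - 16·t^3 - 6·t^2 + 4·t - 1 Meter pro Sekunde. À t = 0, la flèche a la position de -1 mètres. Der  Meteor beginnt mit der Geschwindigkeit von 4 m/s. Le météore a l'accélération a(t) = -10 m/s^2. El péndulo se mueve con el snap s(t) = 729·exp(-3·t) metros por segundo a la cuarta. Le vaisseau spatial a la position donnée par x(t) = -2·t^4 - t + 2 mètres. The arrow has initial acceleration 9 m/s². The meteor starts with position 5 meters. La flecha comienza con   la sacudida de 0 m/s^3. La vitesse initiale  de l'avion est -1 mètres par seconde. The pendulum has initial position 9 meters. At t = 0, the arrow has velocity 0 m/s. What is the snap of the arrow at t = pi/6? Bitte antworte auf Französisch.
En utilisant s(t) = -81·cos(3·t) et en substituant t = pi/6, nous trouvons s = 0.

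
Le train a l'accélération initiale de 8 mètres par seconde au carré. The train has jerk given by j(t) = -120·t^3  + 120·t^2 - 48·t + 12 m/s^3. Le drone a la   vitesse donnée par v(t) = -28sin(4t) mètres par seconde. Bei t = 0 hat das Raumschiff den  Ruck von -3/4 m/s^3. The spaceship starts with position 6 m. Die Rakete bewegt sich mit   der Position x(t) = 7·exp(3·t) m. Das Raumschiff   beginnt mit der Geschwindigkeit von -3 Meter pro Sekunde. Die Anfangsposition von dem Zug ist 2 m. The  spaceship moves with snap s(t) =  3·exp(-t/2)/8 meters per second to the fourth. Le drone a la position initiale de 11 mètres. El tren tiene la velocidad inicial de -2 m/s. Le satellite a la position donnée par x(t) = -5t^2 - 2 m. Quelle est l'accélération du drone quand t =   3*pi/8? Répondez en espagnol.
Partiendo de la velocidad v(t) = -28·sin(4·t), tomamos 1 derivada. Derivando la velocidad, obtenemos la aceleración: a(t) = -112·cos(4·t). Tenemos la aceleración a(t) = -112·cos(4·t). Sustituyendo t = 3*pi/8: a(3*pi/8) = 0.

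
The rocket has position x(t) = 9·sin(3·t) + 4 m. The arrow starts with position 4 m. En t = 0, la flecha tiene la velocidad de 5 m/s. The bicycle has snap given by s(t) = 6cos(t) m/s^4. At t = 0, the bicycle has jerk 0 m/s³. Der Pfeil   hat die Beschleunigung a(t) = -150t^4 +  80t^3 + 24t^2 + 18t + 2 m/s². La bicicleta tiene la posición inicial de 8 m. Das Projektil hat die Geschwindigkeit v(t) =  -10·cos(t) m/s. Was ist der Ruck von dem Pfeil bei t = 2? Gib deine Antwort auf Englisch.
Starting from acceleration a(t) = -150·t^4 + 80·t^3 + 24·t^2 + 18·t + 2, we take 1 derivative. The derivative of acceleration gives jerk: j(t) = -600·t^3 + 240·t^2 + 48·t + 18. Using j(t) = -600·t^3 + 240·t^2 + 48·t + 18 and substituting t = 2, we find j = -3726.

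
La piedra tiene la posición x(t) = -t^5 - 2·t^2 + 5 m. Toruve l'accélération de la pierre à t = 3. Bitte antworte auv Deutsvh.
Um dies zu lösen, müssen wir 2 Ableitungen unserer Gleichung für die Position x(t) = -t^5 - 2·t^2 + 5 nehmen. Durch Ableiten von der Position erhalten wir die Geschwindigkeit: v(t) = -5·t^4 - 4·t. Mit d/dt von v(t) finden wir a(t) = -20·t^3 - 4. Wir haben die Beschleunigung a(t) = -20·t^3 - 4. Durch Einsetzen von t = 3: a(3) = -544.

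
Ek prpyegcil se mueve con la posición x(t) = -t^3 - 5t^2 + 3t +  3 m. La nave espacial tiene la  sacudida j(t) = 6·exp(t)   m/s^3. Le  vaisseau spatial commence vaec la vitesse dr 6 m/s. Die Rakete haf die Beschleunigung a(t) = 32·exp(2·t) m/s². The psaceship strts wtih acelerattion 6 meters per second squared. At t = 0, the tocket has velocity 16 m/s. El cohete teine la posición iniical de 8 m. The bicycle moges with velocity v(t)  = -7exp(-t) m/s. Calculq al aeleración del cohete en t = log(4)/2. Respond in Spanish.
Usando a(t) = 32·exp(2·t) y sustituyendo t = log(4)/2, encontramos a = 128.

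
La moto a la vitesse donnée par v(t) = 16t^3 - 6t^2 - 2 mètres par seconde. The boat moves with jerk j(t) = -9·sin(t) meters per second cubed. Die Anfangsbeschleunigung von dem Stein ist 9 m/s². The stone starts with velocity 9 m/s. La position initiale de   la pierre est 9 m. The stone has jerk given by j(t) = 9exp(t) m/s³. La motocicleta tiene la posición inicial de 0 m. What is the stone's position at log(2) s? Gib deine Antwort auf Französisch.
Nous devons trouver l'intégrale de notre équation du jerk j(t) = 9·exp(t) 3 fois. En intégrant le jerk et en utilisant la condition initiale a(0) = 9, nous obtenons a(t) = 9·exp(t). En prenant ∫a(t)dt et en appliquant v(0) = 9, nous trouvons v(t) = 9·exp(t). En intégrant la vitesse et en utilisant la condition initiale x(0) = 9, nous obtenons x(t) = 9·exp(t). En utilisant x(t) = 9·exp(t) et en substituant t = log(2), nous trouvons x = 18.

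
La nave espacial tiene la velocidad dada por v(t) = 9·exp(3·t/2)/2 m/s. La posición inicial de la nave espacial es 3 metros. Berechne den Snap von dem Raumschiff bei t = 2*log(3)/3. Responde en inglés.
We must differentiate our velocity equation v(t) = 9·exp(3·t/2)/2 3 times. Taking d/dt of v(t), we find a(t) = 27·exp(3·t/2)/4. Differentiating acceleration, we get jerk: j(t) = 81·exp(3·t/2)/8. Differentiating jerk, we get snap: s(t) = 243·exp(3·t/2)/16. From the given snap equation s(t) = 243·exp(3·t/2)/16, we substitute t = 2*log(3)/3 to get s = 729/16.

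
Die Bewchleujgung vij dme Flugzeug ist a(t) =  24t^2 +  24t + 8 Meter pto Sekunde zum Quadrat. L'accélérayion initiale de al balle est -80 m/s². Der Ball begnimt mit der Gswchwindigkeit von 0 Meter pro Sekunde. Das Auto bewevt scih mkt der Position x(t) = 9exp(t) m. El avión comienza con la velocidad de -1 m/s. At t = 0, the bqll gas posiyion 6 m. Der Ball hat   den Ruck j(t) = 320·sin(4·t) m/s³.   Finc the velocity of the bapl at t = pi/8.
To solve this, we need to take 2 antiderivatives of our jerk equation j(t) = 320·sin(4·t). The antiderivative of jerk, with a(0) = -80, gives acceleration: a(t) = -80·cos(4·t). Integrating acceleration and using the initial condition v(0) = 0, we get v(t) = -20·sin(4·t). We have velocity v(t) = -20·sin(4·t). Substituting t = pi/8: v(pi/8) = -20.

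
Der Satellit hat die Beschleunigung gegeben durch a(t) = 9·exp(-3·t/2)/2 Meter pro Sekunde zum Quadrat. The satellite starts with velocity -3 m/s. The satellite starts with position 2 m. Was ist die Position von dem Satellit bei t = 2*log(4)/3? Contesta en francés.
En partant de l'accélération a(t) = 9·exp(-3·t/2)/2, nous prenons 2 primitives. En prenant ∫a(t)dt et en appliquant v(0) = -3, nous trouvons v(t) = -3·exp(-3·t/2). La primitive de la vitesse, avec x(0) = 2, donne la position: x(t) = 2·exp(-3·t/2). En utilisant x(t) = 2·exp(-3·t/2) et en substituant t = 2*log(4)/3, nous trouvons x = 1/2.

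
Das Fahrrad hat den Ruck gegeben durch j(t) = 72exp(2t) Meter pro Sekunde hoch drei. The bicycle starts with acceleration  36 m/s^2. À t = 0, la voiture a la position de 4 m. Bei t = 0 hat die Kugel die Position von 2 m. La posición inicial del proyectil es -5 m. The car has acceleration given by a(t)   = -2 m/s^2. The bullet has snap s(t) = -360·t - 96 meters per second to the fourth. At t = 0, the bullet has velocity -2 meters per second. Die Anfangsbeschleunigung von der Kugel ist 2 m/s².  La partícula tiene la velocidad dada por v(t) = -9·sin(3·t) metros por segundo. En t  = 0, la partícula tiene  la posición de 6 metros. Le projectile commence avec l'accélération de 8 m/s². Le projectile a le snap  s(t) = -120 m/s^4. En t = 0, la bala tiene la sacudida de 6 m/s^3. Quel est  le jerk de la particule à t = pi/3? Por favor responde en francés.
Nous devons dériver notre équation de la vitesse v(t) = -9·sin(3·t) 2 fois. En prenant d/dt de v(t), nous trouvons a(t) = -27·cos(3·t). En prenant d/dt de a(t), nous trouvons j(t) = 81·sin(3·t). Nous avons le jerk j(t) = 81·sin(3·t). En substituant t = pi/3: j(pi/3) = 0.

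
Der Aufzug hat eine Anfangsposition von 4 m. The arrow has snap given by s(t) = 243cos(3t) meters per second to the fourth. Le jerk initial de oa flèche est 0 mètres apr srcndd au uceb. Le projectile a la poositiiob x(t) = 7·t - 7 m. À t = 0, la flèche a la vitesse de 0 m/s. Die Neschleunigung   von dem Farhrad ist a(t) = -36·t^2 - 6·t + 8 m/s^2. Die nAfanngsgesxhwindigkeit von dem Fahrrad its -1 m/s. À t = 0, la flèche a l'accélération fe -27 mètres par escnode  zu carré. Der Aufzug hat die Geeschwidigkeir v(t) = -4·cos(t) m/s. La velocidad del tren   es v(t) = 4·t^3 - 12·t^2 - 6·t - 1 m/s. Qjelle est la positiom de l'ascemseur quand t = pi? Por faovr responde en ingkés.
Starting from velocity v(t) = -4·cos(t), we take 1 integral. The integral of velocity is position. Using x(0) = 4, we get x(t) = 4 - 4·sin(t). We have position x(t) = 4 - 4·sin(t). Substituting t = pi: x(pi) = 4.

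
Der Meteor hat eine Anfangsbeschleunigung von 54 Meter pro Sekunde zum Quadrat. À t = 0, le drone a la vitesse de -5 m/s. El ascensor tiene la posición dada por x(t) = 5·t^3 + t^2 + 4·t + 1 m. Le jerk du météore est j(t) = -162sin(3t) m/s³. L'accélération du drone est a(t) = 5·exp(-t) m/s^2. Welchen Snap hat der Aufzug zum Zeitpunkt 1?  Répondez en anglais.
To solve this, we need to take 4 derivatives of our position equation x(t) = 5·t^3 + t^2 + 4·t + 1. The derivative of position gives velocity: v(t) = 15·t^2 + 2·t + 4. The derivative of velocity gives acceleration: a(t) = 30·t + 2. Taking d/dt of a(t), we find j(t) = 30. The derivative of jerk gives snap: s(t) = 0. We have snap s(t) = 0. Substituting t = 1: s(1) = 0.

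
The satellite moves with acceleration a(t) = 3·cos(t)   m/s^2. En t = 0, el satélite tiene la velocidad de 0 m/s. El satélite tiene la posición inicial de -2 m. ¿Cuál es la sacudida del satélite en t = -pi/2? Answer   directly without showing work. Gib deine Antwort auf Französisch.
Le jerk à t = -pi/2 est j = 3.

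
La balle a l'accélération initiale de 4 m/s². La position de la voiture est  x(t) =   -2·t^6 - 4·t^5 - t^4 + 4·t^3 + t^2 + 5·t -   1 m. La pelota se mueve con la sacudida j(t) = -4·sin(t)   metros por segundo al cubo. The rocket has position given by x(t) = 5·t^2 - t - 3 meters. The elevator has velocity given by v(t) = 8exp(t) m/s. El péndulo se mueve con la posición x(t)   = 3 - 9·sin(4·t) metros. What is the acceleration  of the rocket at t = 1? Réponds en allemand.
Wir müssen unsere Gleichung für die Position x(t) = 5·t^2 - t - 3 2-mal ableiten. Mit d/dt von x(t) finden wir v(t) = 10·t - 1. Durch Ableiten von der Geschwindigkeit erhalten wir die Beschleunigung: a(t) = 10. Aus der Gleichung für die Beschleunigung a(t) = 10, setzen wir t = 1 ein und erhalten a = 10.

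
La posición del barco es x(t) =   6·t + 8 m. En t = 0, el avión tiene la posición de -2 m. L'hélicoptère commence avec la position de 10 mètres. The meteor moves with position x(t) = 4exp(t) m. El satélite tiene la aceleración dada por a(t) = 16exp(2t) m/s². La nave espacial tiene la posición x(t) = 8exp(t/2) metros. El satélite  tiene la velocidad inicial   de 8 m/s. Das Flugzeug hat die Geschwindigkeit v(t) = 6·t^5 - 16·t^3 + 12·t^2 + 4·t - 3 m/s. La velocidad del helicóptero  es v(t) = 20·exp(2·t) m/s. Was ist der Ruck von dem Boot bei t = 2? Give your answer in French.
Pour résoudre ceci, nous devons prendre 3 dérivées de notre équation de la position x(t) = 6·t + 8. En prenant d/dt de x(t), nous trouvons v(t) = 6. En prenant d/dt de v(t), nous trouvons a(t) = 0. En prenant d/dt de a(t), nous trouvons j(t) = 0. En utilisant j(t) = 0 et en substituant t = 2, nous trouvons j = 0.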